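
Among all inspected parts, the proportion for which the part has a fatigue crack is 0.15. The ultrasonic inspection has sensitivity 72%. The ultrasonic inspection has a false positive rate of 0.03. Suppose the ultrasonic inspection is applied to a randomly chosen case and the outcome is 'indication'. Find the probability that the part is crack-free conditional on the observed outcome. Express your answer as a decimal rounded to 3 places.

Write H for 'the part has a fatigue crack'. Prior odds H:¬H = 0.15/0.85 = 0.17647. For the 'indication' outcome, the likelihood ratio is 0.72/0.03 = 24.000.
Posterior odds = 0.17647 × 24.000 = 4.2353, so P(H|E) = 4.2353/(1+4.2353) = 0.809. Then P(¬H|E) = 1 − 0.809 = 0.191.

P(¬H | E) ≈ 0.191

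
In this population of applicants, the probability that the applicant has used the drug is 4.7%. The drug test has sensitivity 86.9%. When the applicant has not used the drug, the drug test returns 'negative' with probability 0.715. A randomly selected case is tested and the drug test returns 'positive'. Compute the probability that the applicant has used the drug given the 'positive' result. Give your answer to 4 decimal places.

P(H | E) ≈ 0.1307

Write H for 'the applicant has used the drug'. Prior odds H:¬H = 0.047/0.953 = 0.049318. For the 'positive' outcome, the likelihood ratio is 0.869/0.285 = 3.0491.
Posterior odds = 0.049318 × 3.0491 = 0.15038, so P(H|E) = 0.15038/(1+0.15038) = 0.1307.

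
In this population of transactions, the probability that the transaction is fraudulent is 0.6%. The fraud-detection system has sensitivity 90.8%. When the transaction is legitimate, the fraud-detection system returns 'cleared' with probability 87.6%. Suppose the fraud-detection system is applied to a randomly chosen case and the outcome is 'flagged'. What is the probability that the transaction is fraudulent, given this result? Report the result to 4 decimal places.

P(H | E) ≈ 0.0423

Let H be the event that the transaction is fraudulent. P(H) = 0.006, so P(¬H) = 0.994. With E the 'flagged' result, P(E|H) = 0.908 and P(E|¬H) = 0.124.
P(E) = 0.908·0.006 + 0.124·0.994 = 0.0054480 + 0.12326 = 0.12870.
By Bayes' theorem, P(H|E) = 0.0054480 / 0.12870 = 0.0423.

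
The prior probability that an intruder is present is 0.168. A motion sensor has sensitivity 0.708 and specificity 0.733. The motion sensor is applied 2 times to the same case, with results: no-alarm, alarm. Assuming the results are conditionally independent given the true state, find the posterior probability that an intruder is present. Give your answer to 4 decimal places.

Posterior P(H) ≈ 0.1758

Let H be the event that an intruder is present; start with P(H) = 0.168. P('alarm'|H) = 0.708, P('alarm'|¬H) = 0.267.
Update on result 1 ('no-alarm'): P(H) ← 0.292·0.1680 / (0.292·0.1680 + 0.733·0.8320) = 0.049056/0.65891 = 0.0745.
Update on result 2 ('alarm'): P(H) ← 0.708·0.0745 / (0.708·0.0745 + 0.267·0.9255) = 0.052711/0.29983 = 0.1758.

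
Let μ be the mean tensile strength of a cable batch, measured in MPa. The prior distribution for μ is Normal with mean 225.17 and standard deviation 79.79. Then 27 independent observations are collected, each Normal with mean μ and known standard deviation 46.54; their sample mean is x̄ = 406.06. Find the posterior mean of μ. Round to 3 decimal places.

Prior precision 1/τ₀² = 1/79.79² = 0.00015707; data precision n/σ² = 27/46.54² = 0.0124655.
Posterior precision = 0.00015707 + 0.0124655 = 0.0126226.
Posterior mean = (0.00015707·225.17 + 0.0124655·406.06) / 0.0126226 = 403.809.

Posterior mean ≈ 403.809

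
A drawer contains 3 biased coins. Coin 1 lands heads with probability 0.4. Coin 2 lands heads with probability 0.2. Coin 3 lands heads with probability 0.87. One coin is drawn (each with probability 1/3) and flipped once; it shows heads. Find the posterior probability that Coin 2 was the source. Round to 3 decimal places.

P(heads|C1) = 0.4; P(heads|C2) = 0.2; P(heads|C3) = 0.87.
Prior × likelihood for each source: 0.333333·0.4=0.1333, 0.333333·0.2=0.06667, 0.333333·0.87=0.2900. Summing gives P(heads) = 0.49000.
P(Coin 2 | heads) = 0.06667 / 0.49000 = 0.136.

Posterior probability ≈ 0.136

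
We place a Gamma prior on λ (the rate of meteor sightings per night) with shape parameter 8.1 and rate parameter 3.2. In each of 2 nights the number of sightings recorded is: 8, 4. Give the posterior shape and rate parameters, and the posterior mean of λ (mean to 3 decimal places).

Posterior: Gamma(shape=20.1, rate=5.2); mean ≈ 3.865

The Poisson likelihood adds the total count to the shape and the number of exposure periods to the rate. Here ∑xᵢ = 12 and n = 2, so shape 8.1→20.1 and rate 3.2→5.2.
E[λ | data] = 20.1/5.2 = 3.865.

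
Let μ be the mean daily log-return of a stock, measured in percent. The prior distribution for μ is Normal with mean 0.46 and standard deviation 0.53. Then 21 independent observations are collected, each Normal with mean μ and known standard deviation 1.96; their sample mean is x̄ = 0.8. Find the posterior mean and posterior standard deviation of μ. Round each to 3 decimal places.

With known σ, the Normal prior is conjugate. Weight on the data is w = (n/σ²)/(n/σ² + 1/τ₀²) = 5.46647/(5.46647+3.55999) = 0.60561.
Posterior mean = w·x̄ + (1−w)·μ₀ = 0.60561·0.8 + 0.39439·0.46 = 0.666. Posterior variance = 1/(5.46647+3.55999) = 0.110785, so SD = 0.333.

Posterior mean ≈ 0.666; posterior SD ≈ 0.333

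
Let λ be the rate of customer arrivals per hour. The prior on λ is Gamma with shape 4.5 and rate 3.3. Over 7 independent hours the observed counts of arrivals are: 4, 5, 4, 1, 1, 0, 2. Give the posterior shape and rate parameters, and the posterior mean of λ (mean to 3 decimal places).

Posterior: Gamma(shape=21.5, rate=10.3); mean ≈ 2.087

Total count ∑xᵢ = 17 over n = 7 hours.
Gamma is conjugate to the Poisson likelihood: posterior is Gamma(shape = 4.5+17 = 21.5, rate = 3.3+7 = 10.3).
Posterior mean = shape/rate = 21.5/10.3 = 2.087.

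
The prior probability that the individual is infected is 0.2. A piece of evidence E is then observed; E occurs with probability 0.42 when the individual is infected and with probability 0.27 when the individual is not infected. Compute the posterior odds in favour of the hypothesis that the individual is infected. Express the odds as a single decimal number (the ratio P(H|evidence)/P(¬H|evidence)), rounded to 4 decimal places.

Posterior odds ≈ 0.3889

Prior odds = 0.2/(1−0.2) = 0.25000.
Likelihood ratio for E = 0.42/0.27 = 1.5556.
Posterior odds = prior odds × LR = 0.38889.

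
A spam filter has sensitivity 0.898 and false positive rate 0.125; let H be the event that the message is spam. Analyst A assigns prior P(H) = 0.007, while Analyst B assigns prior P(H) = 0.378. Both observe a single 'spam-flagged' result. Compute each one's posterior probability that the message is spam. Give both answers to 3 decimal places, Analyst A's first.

Analyst A: 0.048; Analyst B: 0.814

The likelihood ratio for a 'spam-flagged' result is 0.898/0.125 = 7.1840.
Analyst A: prior odds 0.007/0.993 = 0.0070493; posterior odds 0.050642; posterior probability 0.048.
Analyst B: prior odds 0.378/0.622 = 0.60772; posterior odds 4.3658; posterior probability 0.814.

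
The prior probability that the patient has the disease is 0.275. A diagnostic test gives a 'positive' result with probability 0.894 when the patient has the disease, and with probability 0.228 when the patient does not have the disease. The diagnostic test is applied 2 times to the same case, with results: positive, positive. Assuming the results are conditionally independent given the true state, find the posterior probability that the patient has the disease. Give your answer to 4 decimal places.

Posterior P(H) ≈ 0.8536

With H the event that the patient has the disease, the joint likelihood of the observed sequence is P(data|H) = 0.894·0.894 = 0.79924 and P(data|¬H) = 0.228·0.228 = 0.051984.
Bayes: P(H|data) = 0.275·0.79924 / (0.275·0.79924 + 0.725·0.051984) = 0.21979/0.25748 = 0.8536.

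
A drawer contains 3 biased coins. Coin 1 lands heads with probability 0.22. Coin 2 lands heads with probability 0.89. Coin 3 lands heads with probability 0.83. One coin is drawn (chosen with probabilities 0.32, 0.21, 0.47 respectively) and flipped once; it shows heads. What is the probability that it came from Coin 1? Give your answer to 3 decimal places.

Tabulate prior·likelihood by source: [1] prior 0.32, lik 0.22, product 0.07040; [2] prior 0.21, lik 0.89, product 0.1869; [3] prior 0.47, lik 0.83, product 0.3901.
Normalizing constant = 0.64740; the posterior for Coin 1 is its product over the sum, 0.07040/0.64740 = 0.109.

Posterior probability ≈ 0.109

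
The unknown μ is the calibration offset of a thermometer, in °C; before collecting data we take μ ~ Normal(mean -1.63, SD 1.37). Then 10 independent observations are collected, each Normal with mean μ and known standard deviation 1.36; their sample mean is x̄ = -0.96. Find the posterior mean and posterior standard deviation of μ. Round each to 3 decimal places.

With known σ, the Normal prior is conjugate. Weight on the data is w = (n/σ²)/(n/σ² + 1/τ₀²) = 5.40657/(5.40657+0.532793) = 0.91029.
Posterior mean = w·x̄ + (1−w)·μ₀ = 0.91029·-0.96 + 0.089705·-1.63 = -1.020. Posterior variance = 1/(5.40657+0.532793) = 0.168368, so SD = 0.410.

Posterior mean ≈ -1.020; posterior SD ≈ 0.410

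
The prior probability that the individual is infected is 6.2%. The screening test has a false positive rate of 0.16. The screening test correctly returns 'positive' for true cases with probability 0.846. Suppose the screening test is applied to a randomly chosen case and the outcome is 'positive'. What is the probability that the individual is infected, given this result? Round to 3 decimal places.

Write H for 'the individual is infected'. Prior odds H:¬H = 0.062/0.938 = 0.066098. For the 'positive' outcome, the likelihood ratio is 0.846/0.16 = 5.2875.
Posterior odds = 0.066098 × 5.2875 = 0.34949, so P(H|E) = 0.34949/(1+0.34949) = 0.259.

P(H | E) ≈ 0.259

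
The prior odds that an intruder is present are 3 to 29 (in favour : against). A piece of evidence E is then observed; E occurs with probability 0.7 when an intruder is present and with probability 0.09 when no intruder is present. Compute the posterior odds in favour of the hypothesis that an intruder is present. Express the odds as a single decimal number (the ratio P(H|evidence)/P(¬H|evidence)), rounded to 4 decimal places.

Posterior odds ≈ 0.8046

Prior odds = 3/29 = 0.10345.
Likelihood ratio for E = 0.7/0.09 = 7.7778.
Posterior odds = prior odds × LR = 0.80460.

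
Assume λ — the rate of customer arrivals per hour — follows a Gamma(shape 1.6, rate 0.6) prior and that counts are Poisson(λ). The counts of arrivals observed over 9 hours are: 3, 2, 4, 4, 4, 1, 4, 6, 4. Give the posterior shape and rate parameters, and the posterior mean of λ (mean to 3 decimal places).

Posterior: Gamma(shape=33.6, rate=9.6); mean ≈ 3.500

The Poisson likelihood adds the total count to the shape and the number of exposure periods to the rate. Here ∑xᵢ = 32 and n = 9, so shape 1.6→33.6 and rate 0.6→9.6.
E[λ | data] = 33.6/9.6 = 3.500.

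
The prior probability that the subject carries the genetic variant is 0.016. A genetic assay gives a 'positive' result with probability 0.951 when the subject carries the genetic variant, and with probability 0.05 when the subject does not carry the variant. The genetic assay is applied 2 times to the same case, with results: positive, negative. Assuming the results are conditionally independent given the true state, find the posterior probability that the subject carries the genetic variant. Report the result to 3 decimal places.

With H the event that the subject carries the genetic variant, the joint likelihood of the observed sequence is P(data|H) = 0.951·0.049 = 0.046599 and P(data|¬H) = 0.05·0.95 = 0.047500.
Bayes: P(H|data) = 0.016·0.046599 / (0.016·0.046599 + 0.984·0.047500) = 0.00074558/0.047486 = 0.0157.

Posterior P(H) ≈ 0.016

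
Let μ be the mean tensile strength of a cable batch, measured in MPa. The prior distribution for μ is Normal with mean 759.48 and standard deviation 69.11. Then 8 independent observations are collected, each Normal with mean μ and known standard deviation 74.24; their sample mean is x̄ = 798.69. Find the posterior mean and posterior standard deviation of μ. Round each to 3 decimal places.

Prior precision 1/τ₀² = 1/69.11² = 0.00020937; data precision n/σ² = 8/74.24² = 0.00145149.
Posterior precision = 0.00020937 + 0.00145149 = 0.00166086, giving posterior SD = 1/√0.00166086 = 24.538.
Posterior mean = (0.00020937·759.48 + 0.00145149·798.69) / 0.00166086 = 793.747.

Posterior mean ≈ 793.747; posterior SD ≈ 24.538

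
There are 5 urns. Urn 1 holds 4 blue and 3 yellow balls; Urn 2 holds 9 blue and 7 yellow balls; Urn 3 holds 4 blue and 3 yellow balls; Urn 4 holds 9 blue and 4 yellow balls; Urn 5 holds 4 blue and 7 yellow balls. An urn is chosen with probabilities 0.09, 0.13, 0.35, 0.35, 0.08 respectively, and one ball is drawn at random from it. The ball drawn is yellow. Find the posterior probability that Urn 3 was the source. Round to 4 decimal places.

Posterior probability ≈ 0.3712

Tabulate prior·likelihood by source: [1] prior 0.09, lik 0.4286, product 0.03857; [2] prior 0.13, lik 0.4375, product 0.05688; [3] prior 0.35, lik 0.4286, product 0.1500; [4] prior 0.35, lik 0.3077, product 0.1077; [5] prior 0.08, lik 0.6364, product 0.05091.
Normalizing constant = 0.40405; the posterior for Urn 3 is its product over the sum, 0.1500/0.40405 = 0.3712.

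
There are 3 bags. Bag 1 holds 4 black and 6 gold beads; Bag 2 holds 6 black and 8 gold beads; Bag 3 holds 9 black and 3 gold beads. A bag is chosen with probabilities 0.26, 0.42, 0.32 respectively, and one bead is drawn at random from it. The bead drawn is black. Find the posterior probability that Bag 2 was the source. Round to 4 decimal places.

Posterior probability ≈ 0.3435

Tabulate prior·likelihood by source: [1] prior 0.26, lik 0.4, product 0.1040; [2] prior 0.42, lik 0.4286, product 0.1800; [3] prior 0.32, lik 0.75, product 0.2400.
Normalizing constant = 0.52400; the posterior for Bag 2 is its product over the sum, 0.1800/0.52400 = 0.3435.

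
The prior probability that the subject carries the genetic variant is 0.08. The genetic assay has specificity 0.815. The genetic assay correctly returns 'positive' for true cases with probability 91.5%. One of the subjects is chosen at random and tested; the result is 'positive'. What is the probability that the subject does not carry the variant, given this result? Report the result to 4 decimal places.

P(¬H | E) ≈ 0.6993

Let H be the event that the subject carries the genetic variant. P(H) = 0.08, so P(¬H) = 0.92. With E the 'positive' result, P(E|H) = 0.915 and P(E|¬H) = 0.185.
P(E) = 0.915·0.08 + 0.185·0.92 = 0.073200 + 0.17020 = 0.24340.
By Bayes' theorem, P(H|E) = 0.073200 / 0.24340 = 0.3007. Hence P(¬H|E) = 1 − 0.3007 = 0.6993.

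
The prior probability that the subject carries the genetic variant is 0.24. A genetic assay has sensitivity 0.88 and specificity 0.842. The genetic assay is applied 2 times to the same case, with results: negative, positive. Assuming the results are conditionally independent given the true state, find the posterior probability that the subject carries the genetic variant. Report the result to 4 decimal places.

Posterior P(H) ≈ 0.2004

With H the event that the subject carries the genetic variant, the joint likelihood of the observed sequence is P(data|H) = 0.12·0.88 = 0.10560 and P(data|¬H) = 0.842·0.158 = 0.13304.
Bayes: P(H|data) = 0.24·0.10560 / (0.24·0.10560 + 0.76·0.13304) = 0.025344/0.12645 = 0.2004.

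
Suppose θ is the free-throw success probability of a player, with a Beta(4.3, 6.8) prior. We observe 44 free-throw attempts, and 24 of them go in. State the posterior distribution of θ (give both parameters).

Posterior: Beta(28.3, 26.8)

The binomial likelihood is conjugate to the Beta prior: with 24 successes and 20 failures, the posterior is Beta(4.3+24, 6.8+20) = Beta(28.3, 26.8).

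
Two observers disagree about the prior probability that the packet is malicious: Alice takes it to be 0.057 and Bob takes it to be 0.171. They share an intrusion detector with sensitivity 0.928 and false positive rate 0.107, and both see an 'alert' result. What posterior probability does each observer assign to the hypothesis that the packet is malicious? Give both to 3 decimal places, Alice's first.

Alice: 0.344; Bob: 0.641

The likelihood ratio for an 'alert' result is 0.928/0.107 = 8.6729.
Alice: prior odds 0.057/0.943 = 0.060445; posterior odds 0.52424; posterior probability 0.344.
Bob: prior odds 0.171/0.829 = 0.20627; posterior odds 1.7890; posterior probability 0.641.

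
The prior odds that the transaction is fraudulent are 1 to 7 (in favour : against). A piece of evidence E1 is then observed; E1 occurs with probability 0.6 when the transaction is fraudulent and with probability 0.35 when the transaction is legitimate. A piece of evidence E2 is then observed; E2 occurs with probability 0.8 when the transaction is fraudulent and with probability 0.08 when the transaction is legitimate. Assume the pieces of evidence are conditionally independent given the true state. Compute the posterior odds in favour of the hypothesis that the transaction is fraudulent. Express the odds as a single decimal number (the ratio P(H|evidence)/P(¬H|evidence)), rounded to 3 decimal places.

Posterior odds ≈ 2.449

Prior odds = 1/7 = 0.14286. In log-odds, ln(0.14286) = -1.9459.
Add log likelihood ratios: ln(1.7143) + ln(10.000) = 2.8416.
Posterior log-odds = 0.89567, so posterior odds = exp(0.89567) = 2.4490.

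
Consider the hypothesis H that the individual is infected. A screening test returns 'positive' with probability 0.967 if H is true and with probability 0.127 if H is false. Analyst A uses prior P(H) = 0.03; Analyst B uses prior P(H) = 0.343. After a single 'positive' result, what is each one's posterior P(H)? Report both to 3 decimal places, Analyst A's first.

Analyst A: 0.191; Analyst B: 0.799

The likelihood ratio for a 'positive' result is 0.967/0.127 = 7.6142.
Analyst A: prior odds 0.03/0.97 = 0.030928; posterior odds 0.23549; posterior probability 0.191.
Analyst B: prior odds 0.343/0.657 = 0.52207; posterior odds 3.9751; posterior probability 0.799.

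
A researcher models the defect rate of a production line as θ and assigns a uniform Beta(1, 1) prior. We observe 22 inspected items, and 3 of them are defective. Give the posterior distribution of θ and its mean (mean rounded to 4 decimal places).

Posterior: Beta(4, 20); mean ≈ 0.1667

The binomial likelihood is conjugate to the Beta prior: with 3 successes and 19 failures, the posterior is Beta(1+3, 1+19) = Beta(4, 20).
Posterior mean = α/(α+β) = 4/24 = 0.1667.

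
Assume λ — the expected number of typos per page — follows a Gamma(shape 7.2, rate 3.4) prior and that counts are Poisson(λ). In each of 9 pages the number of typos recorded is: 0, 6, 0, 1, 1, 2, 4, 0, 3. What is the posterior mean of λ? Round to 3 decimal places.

Posterior mean ≈ 1.952

The Poisson likelihood adds the total count to the shape and the number of exposure periods to the rate. Here ∑xᵢ = 17 and n = 9, so shape 7.2→24.2 and rate 3.4→12.4.
E[λ | data] = 24.2/12.4 = 1.952.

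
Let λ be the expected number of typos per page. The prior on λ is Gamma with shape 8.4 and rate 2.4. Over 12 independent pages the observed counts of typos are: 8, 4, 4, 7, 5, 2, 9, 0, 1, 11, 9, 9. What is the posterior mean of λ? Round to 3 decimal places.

Posterior mean ≈ 5.375

Total count ∑xᵢ = 69 over n = 12 pages.
Gamma is conjugate to the Poisson likelihood: posterior is Gamma(shape = 8.4+69 = 77.4, rate = 2.4+12 = 14.4).
E[λ | data] = 77.4/14.4 = 5.375.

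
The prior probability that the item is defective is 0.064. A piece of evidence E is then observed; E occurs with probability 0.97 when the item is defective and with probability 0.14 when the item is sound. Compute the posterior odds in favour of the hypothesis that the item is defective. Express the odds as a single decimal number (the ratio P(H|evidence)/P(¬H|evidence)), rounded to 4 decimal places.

Posterior odds ≈ 0.4737

Prior odds = 0.064/(1−0.064) = 0.068376. In log-odds, ln(0.068376) = -2.6827.
Add log likelihood ratio: ln(6.9286) = 1.9357.
Posterior log-odds = -0.74708, so posterior odds = exp(-0.74708) = 0.47375.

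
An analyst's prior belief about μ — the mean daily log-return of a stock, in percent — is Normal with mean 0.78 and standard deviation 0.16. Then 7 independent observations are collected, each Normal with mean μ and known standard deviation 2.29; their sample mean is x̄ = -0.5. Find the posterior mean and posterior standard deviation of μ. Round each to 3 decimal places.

Posterior mean ≈ 0.738; posterior SD ≈ 0.157

With known σ, the Normal prior is conjugate. Weight on the data is w = (n/σ²)/(n/σ² + 1/τ₀²) = 1.33483/(1.33483+39.0625) = 0.033043.
Posterior mean = w·x̄ + (1−w)·μ₀ = 0.033043·-0.5 + 0.96696·0.78 = 0.738. Posterior variance = 1/(1.33483+39.0625) = 0.0247541, so SD = 0.157.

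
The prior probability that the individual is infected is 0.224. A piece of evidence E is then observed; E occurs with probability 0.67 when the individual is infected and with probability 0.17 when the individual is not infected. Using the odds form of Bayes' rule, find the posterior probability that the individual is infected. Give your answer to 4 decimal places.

Prior odds = 0.224/(1−0.224) = 0.28866.
Likelihood ratio for E = 0.67/0.17 = 3.9412.
Posterior odds = prior odds × LR = 1.1377.
Posterior probability = odds/(1+odds) = 1.1377/2.1377 = 0.5322.

Posterior probability ≈ 0.5322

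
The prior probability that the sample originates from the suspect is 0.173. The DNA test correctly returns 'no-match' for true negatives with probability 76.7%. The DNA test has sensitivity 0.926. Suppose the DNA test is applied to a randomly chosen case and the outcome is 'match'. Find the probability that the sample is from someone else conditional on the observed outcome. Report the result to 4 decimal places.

Write H for 'the sample originates from the suspect'. Prior odds H:¬H = 0.173/0.827 = 0.20919. For the 'match' outcome, the likelihood ratio is 0.926/0.233 = 3.9742.
Posterior odds = 0.20919 × 3.9742 = 0.83137, so P(H|E) = 0.83137/(1+0.83137) = 0.4540. Then P(¬H|E) = 1 − 0.4540 = 0.5460.

P(¬H | E) ≈ 0.5460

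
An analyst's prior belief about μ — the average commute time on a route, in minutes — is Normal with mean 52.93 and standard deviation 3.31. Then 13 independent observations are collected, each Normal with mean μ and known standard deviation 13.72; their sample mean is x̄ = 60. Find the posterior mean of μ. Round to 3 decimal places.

With known σ, the Normal prior is conjugate. Weight on the data is w = (n/σ²)/(n/σ² + 1/τ₀²) = 0.0690614/(0.0690614+0.0912734) = 0.43073.
Posterior mean = w·x̄ + (1−w)·μ₀ = 0.43073·60 + 0.56927·52.93 = 55.975.

Posterior mean ≈ 55.975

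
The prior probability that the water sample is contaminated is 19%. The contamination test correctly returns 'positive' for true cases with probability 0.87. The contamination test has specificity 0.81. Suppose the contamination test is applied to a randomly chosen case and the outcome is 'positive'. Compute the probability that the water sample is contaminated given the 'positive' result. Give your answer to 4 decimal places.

Let H be the event that the water sample is contaminated. P(H) = 0.19, so P(¬H) = 0.81. With E the 'positive' result, P(E|H) = 0.87 and P(E|¬H) = 0.19.
P(E) = 0.87·0.19 + 0.19·0.81 = 0.16530 + 0.15390 = 0.31920.
By Bayes' theorem, P(H|E) = 0.16530 / 0.31920 = 0.5179.

P(H | E) ≈ 0.5179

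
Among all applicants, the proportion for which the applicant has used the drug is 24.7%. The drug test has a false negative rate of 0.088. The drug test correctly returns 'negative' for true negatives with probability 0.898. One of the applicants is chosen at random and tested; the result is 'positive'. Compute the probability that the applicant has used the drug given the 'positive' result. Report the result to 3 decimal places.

P(H | E) ≈ 0.746

Write H for 'the applicant has used the drug'. Prior odds H:¬H = 0.247/0.753 = 0.32802. For the 'positive' outcome, the likelihood ratio is 0.912/0.102 = 8.9412.
Posterior odds = 0.32802 × 8.9412 = 2.9329, so P(H|E) = 2.9329/(1+2.9329) = 0.746.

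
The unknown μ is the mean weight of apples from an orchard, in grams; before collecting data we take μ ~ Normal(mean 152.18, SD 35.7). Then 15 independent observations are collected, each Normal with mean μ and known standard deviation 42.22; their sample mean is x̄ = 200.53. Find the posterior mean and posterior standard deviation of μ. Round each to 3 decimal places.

Posterior mean ≈ 196.406; posterior SD ≈ 10.426

Prior precision 1/τ₀² = 1/35.7² = 0.00078463; data precision n/σ² = 15/42.22² = 0.00841501.
Posterior precision = 0.00078463 + 0.00841501 = 0.00919964, giving posterior SD = 1/√0.00919964 = 10.426.
Posterior mean = (0.00078463·152.18 + 0.00841501·200.53) / 0.00919964 = 196.406.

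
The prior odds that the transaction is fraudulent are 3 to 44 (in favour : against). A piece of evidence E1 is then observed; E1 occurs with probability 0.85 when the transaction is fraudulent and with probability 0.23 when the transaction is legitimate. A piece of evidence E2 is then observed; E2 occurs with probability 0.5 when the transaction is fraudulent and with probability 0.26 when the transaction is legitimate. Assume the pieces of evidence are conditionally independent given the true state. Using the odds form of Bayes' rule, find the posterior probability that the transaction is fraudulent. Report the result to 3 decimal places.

Posterior probability ≈ 0.326

Prior odds = 3/44 = 0.068182.
Likelihood ratio for E1 = 0.85/0.23 = 3.6957.
Likelihood ratio for E2 = 0.5/0.26 = 1.9231.
Posterior odds = prior odds × LR₁ × LR₂ = 0.48457.
Posterior probability = odds/(1+odds) = 0.48457/1.4846 = 0.326.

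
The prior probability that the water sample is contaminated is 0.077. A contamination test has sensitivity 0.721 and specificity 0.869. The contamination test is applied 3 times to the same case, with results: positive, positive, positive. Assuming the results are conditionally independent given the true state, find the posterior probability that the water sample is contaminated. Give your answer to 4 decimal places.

Let H be the event that the water sample is contaminated; start with P(H) = 0.077. P('positive'|H) = 0.721, P('positive'|¬H) = 0.131.
Update on result 1 ('positive'): P(H) ← 0.721·0.0770 / (0.721·0.0770 + 0.131·0.9230) = 0.055517/0.17643 = 0.3147.
Update on result 2 ('positive'): P(H) ← 0.721·0.3147 / (0.721·0.3147 + 0.131·0.6853) = 0.22688/0.31665 = 0.7165.
Update on result 3 ('positive'): P(H) ← 0.721·0.7165 / (0.721·0.7165 + 0.131·0.2835) = 0.51658/0.55372 = 0.9329.

Posterior P(H) ≈ 0.9329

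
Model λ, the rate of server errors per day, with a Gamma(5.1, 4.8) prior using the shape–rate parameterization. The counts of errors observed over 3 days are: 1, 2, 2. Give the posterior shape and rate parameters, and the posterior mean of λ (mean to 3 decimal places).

Total count ∑xᵢ = 5 over n = 3 days.
Gamma is conjugate to the Poisson likelihood: posterior is Gamma(shape = 5.1+5 = 10.1, rate = 4.8+3 = 7.8).
Posterior mean = shape/rate = 10.1/7.8 = 1.295.

Posterior: Gamma(shape=10.1, rate=7.8); mean ≈ 1.295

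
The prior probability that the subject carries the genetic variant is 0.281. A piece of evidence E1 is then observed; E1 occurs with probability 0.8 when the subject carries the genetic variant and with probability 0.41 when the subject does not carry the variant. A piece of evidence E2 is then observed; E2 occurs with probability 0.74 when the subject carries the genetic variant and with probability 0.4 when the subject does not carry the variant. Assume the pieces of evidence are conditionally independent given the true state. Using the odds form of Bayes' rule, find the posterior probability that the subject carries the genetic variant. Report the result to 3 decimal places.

Posterior probability ≈ 0.585

Prior odds = 0.281/(1−0.281) = 0.39082. In log-odds, ln(0.39082) = -0.93951.
Add log likelihood ratios: ln(1.9512) + ln(1.8500) = 1.2836.
Posterior log-odds = 0.34413, so posterior odds = exp(0.34413) = 1.4108. Converting, P(H|E) = 1.4108/2.4108 = 0.585.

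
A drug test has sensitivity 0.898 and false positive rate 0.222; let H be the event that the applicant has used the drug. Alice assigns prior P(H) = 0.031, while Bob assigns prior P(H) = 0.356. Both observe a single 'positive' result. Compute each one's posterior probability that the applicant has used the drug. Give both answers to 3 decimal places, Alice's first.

Alice: 0.115; Bob: 0.691

The likelihood ratio for a 'positive' result is 0.898/0.222 = 4.0450.
Alice: prior odds 0.031/0.969 = 0.031992; posterior odds 0.12941; posterior probability 0.115.
Bob: prior odds 0.356/0.644 = 0.55280; posterior odds 2.2361; posterior probability 0.691.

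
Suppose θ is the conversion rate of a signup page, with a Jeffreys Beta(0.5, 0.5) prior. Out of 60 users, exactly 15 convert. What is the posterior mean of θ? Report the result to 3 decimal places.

Posterior mean ≈ 0.254

The binomial likelihood is conjugate to the Beta prior: with 15 successes and 45 failures, the posterior is Beta(0.5+15, 0.5+45) = Beta(15.5, 45.5).
Posterior mean = α/(α+β) = 15.5/61 = 0.254.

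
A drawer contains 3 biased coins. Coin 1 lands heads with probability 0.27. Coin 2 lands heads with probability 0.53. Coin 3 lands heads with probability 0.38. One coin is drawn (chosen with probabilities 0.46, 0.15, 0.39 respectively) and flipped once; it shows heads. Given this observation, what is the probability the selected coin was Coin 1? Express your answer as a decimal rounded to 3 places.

Tabulate prior·likelihood by source: [1] prior 0.46, lik 0.27, product 0.1242; [2] prior 0.15, lik 0.53, product 0.07950; [3] prior 0.39, lik 0.38, product 0.1482.
Normalizing constant = 0.35190; the posterior for Coin 1 is its product over the sum, 0.1242/0.35190 = 0.353.

Posterior probability ≈ 0.353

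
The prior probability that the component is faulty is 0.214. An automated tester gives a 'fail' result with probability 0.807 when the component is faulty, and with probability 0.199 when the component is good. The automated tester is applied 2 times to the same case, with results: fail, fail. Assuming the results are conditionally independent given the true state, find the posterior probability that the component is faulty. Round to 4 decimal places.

Let H be the event that the component is faulty; start with P(H) = 0.214. P('fail'|H) = 0.807, P('fail'|¬H) = 0.199.
Update on result 1 ('fail'): P(H) ← 0.807·0.2140 / (0.807·0.2140 + 0.199·0.7860) = 0.17270/0.32911 = 0.5247.
Update on result 2 ('fail'): P(H) ← 0.807·0.5247 / (0.807·0.5247 + 0.199·0.4753) = 0.42346/0.51804 = 0.8174.

Posterior P(H) ≈ 0.8174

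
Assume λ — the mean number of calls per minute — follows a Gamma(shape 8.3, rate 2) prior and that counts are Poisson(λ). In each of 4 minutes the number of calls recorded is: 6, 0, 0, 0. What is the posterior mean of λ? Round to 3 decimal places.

Posterior mean ≈ 2.383

The Poisson likelihood adds the total count to the shape and the number of exposure periods to the rate. Here ∑xᵢ = 6 and n = 4, so shape 8.3→14.3 and rate 2→6.
E[λ | data] = 14.3/6 = 2.383.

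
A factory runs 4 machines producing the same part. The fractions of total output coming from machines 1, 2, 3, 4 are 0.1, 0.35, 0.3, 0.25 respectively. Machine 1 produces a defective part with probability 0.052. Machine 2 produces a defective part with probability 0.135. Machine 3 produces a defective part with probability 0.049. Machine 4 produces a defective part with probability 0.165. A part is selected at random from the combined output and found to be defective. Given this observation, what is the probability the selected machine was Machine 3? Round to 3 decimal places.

Posterior probability ≈ 0.136

Tabulate prior·likelihood by source: [1] prior 0.1, lik 0.052, product 0.005200; [2] prior 0.35, lik 0.135, product 0.04725; [3] prior 0.3, lik 0.049, product 0.01470; [4] prior 0.25, lik 0.165, product 0.04125.
Normalizing constant = 0.10840; the posterior for Machine 3 is its product over the sum, 0.01470/0.10840 = 0.136.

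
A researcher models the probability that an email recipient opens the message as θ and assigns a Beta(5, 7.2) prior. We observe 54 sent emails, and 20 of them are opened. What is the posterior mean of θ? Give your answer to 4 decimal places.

Observing 20 successes and 34 failures updates Beta(5, 7.2) by adding the success and failure counts to the two shape parameters: α = 5+20 = 25, β = 7.2+34 = 41.2.
E[θ | data] = 25/(25+41.2) = 0.3776.

Posterior mean ≈ 0.3776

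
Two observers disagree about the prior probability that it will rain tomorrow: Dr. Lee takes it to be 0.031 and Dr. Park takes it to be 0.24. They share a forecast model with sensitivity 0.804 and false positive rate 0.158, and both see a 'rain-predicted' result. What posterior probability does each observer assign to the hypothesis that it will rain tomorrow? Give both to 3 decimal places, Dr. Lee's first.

The likelihood ratio for a 'rain-predicted' result is 0.804/0.158 = 5.0886.
Dr. Lee: prior odds 0.031/0.969 = 0.031992; posterior odds 0.16279; posterior probability 0.140.
Dr. Park: prior odds 0.24/0.76 = 0.31579; posterior odds 1.6069; posterior probability 0.616.

Dr. Lee: 0.140; Dr. Park: 0.616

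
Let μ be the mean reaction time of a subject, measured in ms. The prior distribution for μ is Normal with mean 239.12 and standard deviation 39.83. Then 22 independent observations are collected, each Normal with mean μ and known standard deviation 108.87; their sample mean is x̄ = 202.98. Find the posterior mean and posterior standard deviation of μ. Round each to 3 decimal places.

With known σ, the Normal prior is conjugate. Weight on the data is w = (n/σ²)/(n/σ² + 1/τ₀²) = 0.00185612/(0.00185612+0.00063035) = 0.74649.
Posterior mean = w·x̄ + (1−w)·μ₀ = 0.74649·202.98 + 0.25351·239.12 = 212.142. Posterior variance = 1/(0.00185612+0.00063035) = 402.177, so SD = 20.054.

Posterior mean ≈ 212.142; posterior SD ≈ 20.054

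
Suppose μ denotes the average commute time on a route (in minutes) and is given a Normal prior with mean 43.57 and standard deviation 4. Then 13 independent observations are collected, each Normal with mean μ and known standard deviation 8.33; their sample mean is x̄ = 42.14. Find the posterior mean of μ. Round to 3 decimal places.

Posterior mean ≈ 42.498

Prior precision 1/τ₀² = 1/4² = 0.0625000; data precision n/σ² = 13/8.33² = 0.187350.
Posterior precision = 0.0625000 + 0.187350 = 0.249850.
Posterior mean = (0.0625000·43.57 + 0.187350·42.14) / 0.249850 = 42.498.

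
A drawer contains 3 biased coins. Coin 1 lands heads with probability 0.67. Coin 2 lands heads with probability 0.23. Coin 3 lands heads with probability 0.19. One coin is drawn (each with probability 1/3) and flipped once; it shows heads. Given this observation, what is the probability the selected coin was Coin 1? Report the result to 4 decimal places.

P(heads|C1) = 0.67; P(heads|C2) = 0.23; P(heads|C3) = 0.19.
Prior × likelihood for each source: 0.333333·0.67=0.2233, 0.333333·0.23=0.07667, 0.333333·0.19=0.06333. Summing gives P(heads) = 0.36333.
P(Coin 1 | heads) = 0.2233 / 0.36333 = 0.6147.

Posterior probability ≈ 0.6147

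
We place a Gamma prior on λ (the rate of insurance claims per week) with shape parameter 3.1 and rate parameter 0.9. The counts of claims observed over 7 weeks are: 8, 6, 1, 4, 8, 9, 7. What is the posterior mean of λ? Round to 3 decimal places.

Posterior mean ≈ 5.835

Total count ∑xᵢ = 43 over n = 7 weeks.
Gamma is conjugate to the Poisson likelihood: posterior is Gamma(shape = 3.1+43 = 46.1, rate = 0.9+7 = 7.9).
Posterior mean = shape/rate = 46.1/7.9 = 5.835.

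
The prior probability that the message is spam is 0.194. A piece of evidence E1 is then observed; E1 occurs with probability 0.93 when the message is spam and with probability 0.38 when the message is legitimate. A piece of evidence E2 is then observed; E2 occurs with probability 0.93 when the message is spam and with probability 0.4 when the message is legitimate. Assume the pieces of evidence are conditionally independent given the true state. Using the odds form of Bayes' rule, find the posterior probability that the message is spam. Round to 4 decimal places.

Prior odds = 0.194/(1−0.194) = 0.24069. In log-odds, ln(0.24069) = -1.4242.
Add log likelihood ratios: ln(2.4474) + ln(2.3250) = 1.7387.
Posterior log-odds = 0.31451, so posterior odds = exp(0.31451) = 1.3696. Converting, P(H|E) = 1.3696/2.3696 = 0.5780.

Posterior probability ≈ 0.5780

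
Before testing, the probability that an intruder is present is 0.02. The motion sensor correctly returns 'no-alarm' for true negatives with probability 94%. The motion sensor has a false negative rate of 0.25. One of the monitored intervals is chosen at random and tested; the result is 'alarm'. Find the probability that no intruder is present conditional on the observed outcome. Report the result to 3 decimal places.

Let H be the event that an intruder is present. P(H) = 0.02, so P(¬H) = 0.98. With E the 'alarm' result, P(E|H) = 0.75 and P(E|¬H) = 0.06.
P(E) = 0.75·0.02 + 0.06·0.98 = 0.015000 + 0.058800 = 0.073800.
By Bayes' theorem, P(H|E) = 0.015000 / 0.073800 = 0.203. Hence P(¬H|E) = 1 − 0.203 = 0.797.

P(¬H | E) ≈ 0.797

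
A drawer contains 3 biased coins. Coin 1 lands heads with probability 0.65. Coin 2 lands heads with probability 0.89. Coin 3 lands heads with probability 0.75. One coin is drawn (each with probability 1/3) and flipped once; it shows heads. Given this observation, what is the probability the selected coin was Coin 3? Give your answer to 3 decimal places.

Tabulate prior·likelihood by source: [1] prior 0.333333, lik 0.65, product 0.2167; [2] prior 0.333333, lik 0.89, product 0.2967; [3] prior 0.333333, lik 0.75, product 0.2500.
Normalizing constant = 0.76333; the posterior for Coin 3 is its product over the sum, 0.2500/0.76333 = 0.328.

Posterior probability ≈ 0.328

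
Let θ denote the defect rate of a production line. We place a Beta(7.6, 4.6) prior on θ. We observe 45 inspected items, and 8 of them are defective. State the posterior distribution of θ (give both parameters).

Posterior: Beta(15.6, 41.6)

Observing 8 successes and 37 failures updates Beta(7.6, 4.6) by adding the success and failure counts to the two shape parameters: α = 7.6+8 = 15.6, β = 4.6+37 = 41.6.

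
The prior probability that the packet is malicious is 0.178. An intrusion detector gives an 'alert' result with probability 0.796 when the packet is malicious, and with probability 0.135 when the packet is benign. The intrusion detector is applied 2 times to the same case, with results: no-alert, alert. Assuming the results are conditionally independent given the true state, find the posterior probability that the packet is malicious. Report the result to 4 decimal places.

Posterior P(H) ≈ 0.2314

With H the event that the packet is malicious, the joint likelihood of the observed sequence is P(data|H) = 0.204·0.796 = 0.16238 and P(data|¬H) = 0.865·0.135 = 0.11678.
Bayes: P(H|data) = 0.178·0.16238 / (0.178·0.16238 + 0.822·0.11678) = 0.028904/0.12489 = 0.2314.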